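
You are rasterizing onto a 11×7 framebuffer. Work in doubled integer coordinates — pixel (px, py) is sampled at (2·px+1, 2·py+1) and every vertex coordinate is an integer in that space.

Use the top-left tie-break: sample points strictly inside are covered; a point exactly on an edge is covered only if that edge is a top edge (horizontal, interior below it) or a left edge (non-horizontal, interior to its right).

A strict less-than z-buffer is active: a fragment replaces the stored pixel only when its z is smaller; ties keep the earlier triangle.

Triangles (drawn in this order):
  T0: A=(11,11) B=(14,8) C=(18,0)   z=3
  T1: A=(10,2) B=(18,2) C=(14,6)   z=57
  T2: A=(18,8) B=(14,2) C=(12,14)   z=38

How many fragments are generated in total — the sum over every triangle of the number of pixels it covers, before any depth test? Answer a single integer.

T0:
  2·area = 12  (B↔C swapped to make it positive)
  edge (11, 11)→(18, 0): d=(7,-11) top-left  bias=+0
  edge (18, 0)→(14, 8): d=(-4,8) right/bottom  bias=-1
  edge (14, 8)→(11, 11): d=(-3,3) right/bottom  bias=-1
    (10,0)@(21, 1): e=[40,-28,0] → ·  [on edge]
    (9,1)@(19, 3): e=[32,-20,0] → ·  [on edge]
    (7,2)@(15, 5): e=[2,4,6] → █
    (8,2)@(17, 5): e=[24,-12,0] → ·  [on edge]
    (7,3)@(15, 7): e=[16,-4,0] → ·  [on edge]
    (6,4)@(13, 9): e=[8,4,0] → ·  [on edge]
    (5,5)@(11, 11): e=[0,12,0] → ·  [on edge]
    (4,6)@(9, 13): e=[-8,20,0] → ·  [on edge]
  covered (1 px):
    · · · · · · · · · · ·
    · · · · · · · · · · ·
    · · · · · · · █ · · ·
    · · · · · · · · · · ·
    · · · · · · · · · · ·
    · · · · · · · · · · ·
    · · · · · · · · · · ·
T1:
  2·area = 32
  edge (10, 2)→(18, 2): d=(8,0) top-left  bias=+0
  edge (18, 2)→(14, 6): d=(-4,4) right/bottom  bias=-1
  edge (14, 6)→(10, 2): d=(-4,-4) top-left  bias=+0
    (4,0)@(9, 1): e=[-8,40,0] → ·  [on edge]
    (9,0)@(19, 1): e=[-8,0,40] → ·  [on edge]
    (5,1)@(11, 3): e=[8,24,0] → █  [on edge]
    (6,1)@(13, 3): e=[8,16,8] → █
    (7,1)@(15, 3): e=[8,8,16] → █
    (8,1)@(17, 3): e=[8,0,24] → ·  [on edge]
    (5,2)@(11, 5): e=[24,16,-8] → ·
    (6,2)@(13, 5): e=[24,8,0] → █  [on edge]
    (7,2)@(15, 5): e=[24,0,8] → ·  [on edge]
    (6,3)@(13, 7): e=[40,0,-8] → ·  [on edge]
    (7,3)@(15, 7): e=[40,-8,0] → ·  [on edge]
    (5,4)@(11, 9): e=[56,0,-24] → ·  [on edge]
    (8,4)@(17, 9): e=[56,-24,0] → ·  [on edge]
    (4,5)@(9, 11): e=[72,0,-40] → ·  [on edge]
    (9,5)@(19, 11): e=[72,-40,0] → ·  [on edge]
    (3,6)@(7, 13): e=[88,0,-56] → ·  [on edge]
    (10,6)@(21, 13): e=[88,-56,0] → ·  [on edge]
  covered (4 px):
    · · · · · · · · · · ·
    · · · · · █ █ █ · · ·
    · · · · · · █ · · · ·
    · · · · · · · · · · ·
    · · · · · · · · · · ·
    · · · · · · · · · · ·
    · · · · · · · · · · ·
T2:
  2·area = 60  (B↔C swapped to make it positive)
  edge (18, 8)→(12, 14): d=(-6,6) right/bottom  bias=-1
  edge (12, 14)→(14, 2): d=(2,-12) top-left  bias=+0
  edge (14, 2)→(18, 8): d=(4,6) right/bottom  bias=-1
    (7,2)@(15, 5): e=[36,18,6] → █
    (8,2)@(17, 5): e=[24,42,-6] → ·
    (10,2)@(21, 5): e=[0,90,-30] → ·  [on edge]
    (7,3)@(15, 7): e=[24,22,14] → █
    (8,3)@(17, 7): e=[12,46,2] → █
    (9,3)@(19, 7): e=[0,70,-10] → ·  [on edge]
    (6,4)@(13, 9): e=[24,2,34] → █
    (8,4)@(17, 9): e=[0,50,10] → ·  [on edge]
    (6,5)@(13, 11): e=[12,6,42] → █
    (7,5)@(15, 11): e=[0,30,30] → ·  [on edge]
    (6,6)@(13, 13): e=[0,10,50] → ·  [on edge]
  covered (6 px):
    · · · · · · · · · · ·
    · · · · · · · · · · ·
    · · · · · · · █ · · ·
    · · · · · · · █ █ · ·
    · · · · · · █ █ · · ·
    · · · · · · █ · · · ·
    · · · · · · · · · · ·

Final: 11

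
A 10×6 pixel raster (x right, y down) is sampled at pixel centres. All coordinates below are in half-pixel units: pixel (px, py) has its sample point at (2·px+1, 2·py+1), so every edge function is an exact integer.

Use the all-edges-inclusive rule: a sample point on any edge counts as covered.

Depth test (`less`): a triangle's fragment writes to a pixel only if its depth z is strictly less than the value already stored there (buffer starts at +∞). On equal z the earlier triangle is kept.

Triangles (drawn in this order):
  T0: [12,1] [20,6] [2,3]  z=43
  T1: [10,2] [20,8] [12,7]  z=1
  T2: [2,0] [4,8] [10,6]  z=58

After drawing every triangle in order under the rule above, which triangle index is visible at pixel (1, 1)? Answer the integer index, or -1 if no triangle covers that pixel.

T0:
  2·area = 66
  edge (12, 1)→(20, 6): d=(8,5) inclusive
  edge (20, 6)→(2, 3): d=(-18,-3) inclusive
  edge (2, 3)→(12, 1): d=(10,-2) inclusive
    (1,1)@(3, 3): e=[61,3,2] → X
    (2,1)@(5, 3): e=[51,9,6] → X
    (3,1)@(7, 3): e=[41,15,10] → X
    (4,1)@(9, 3): e=[31,21,14] → X
    (5,1)@(11, 3): e=[21,27,18] → X
    (6,1)@(13, 3): e=[11,33,22] → X
    (7,1)@(15, 3): e=[1,39,26] → X
    (8,1)@(17, 3): e=[-9,45,30] → .
    (1,2)@(3, 5): e=[77,-33,22] → .
    (2,2)@(5, 5): e=[67,-27,26] → .
    (3,2)@(7, 5): e=[57,-21,30] → .
    (4,2)@(9, 5): e=[47,-15,34] → .
  covered (9 px):
    . . . . . . . . . .
    . X X X X X X X . .
    . . . . . . . X X .
    . . . . . . . . . .
    . . . . . . . . . .
    . . . . . . . . . .
T1:
  2·area = 38
  edge (10, 2)→(20, 8): d=(10,6) inclusive
  edge (20, 8)→(12, 7): d=(-8,-1) inclusive
  edge (12, 7)→(10, 2): d=(-2,-5) inclusive
    (5,1)@(11, 3): e=[4,31,3] → X
    (6,1)@(13, 3): e=[-8,33,13] → .
    (5,2)@(11, 5): e=[24,15,-1] → .
    (6,2)@(13, 5): e=[12,17,9] → X
    (7,2)@(15, 5): e=[0,19,19] → X  [on edge]
    (8,2)@(17, 5): e=[-12,21,29] → .
    (6,3)@(13, 7): e=[32,1,5] → X
    (8,3)@(17, 7): e=[8,5,25] → X
    (9,3)@(19, 7): e=[-4,7,35] → .
    (6,4)@(13, 9): e=[52,-15,1] → .
    (7,4)@(15, 9): e=[40,-13,11] → .
    (8,4)@(17, 9): e=[28,-11,21] → .
  covered (6 px):
    . . . . . . . . . .
    . . . . . X . . . .
    . . . . . . X X . .
    . . . . . . X X X .
    . . . . . . . . . .
    . . . . . . . . . .
T2:
  2·area = 52  (B↔C swapped to make it positive)
  edge (2, 0)→(10, 6): d=(8,6) inclusive
  edge (10, 6)→(4, 8): d=(-6,2) inclusive
  edge (4, 8)→(2, 0): d=(-2,-8) inclusive
    (1,0)@(3, 1): e=[2,44,6] → X
    (2,0)@(5, 1): e=[-10,40,22] → .
    (1,1)@(3, 3): e=[18,32,2] → X
    (2,1)@(5, 3): e=[6,28,18] → X
    (3,1)@(7, 3): e=[-6,24,34] → .
    (9,1)@(19, 3): e=[-78,0,130] → .  [on edge]
    (1,2)@(3, 5): e=[34,20,-2] → .
    (2,2)@(5, 5): e=[22,16,14] → X
    (3,2)@(7, 5): e=[10,12,30] → X
    (4,2)@(9, 5): e=[-2,8,46] → .
    (6,2)@(13, 5): e=[-26,0,78] → .  [on edge]
    (2,3)@(5, 7): e=[38,4,10] → X
    (3,3)@(7, 7): e=[26,0,26] → X  [on edge]
    (0,4)@(1, 9): e=[78,0,-26] → .  [on edge]
  covered (7 px):
    . X . . . . . . . .
    . X X . . . . . . .
    . . X X . . . . . .
    . . X X . . . . . .
    . . . . . . . . . .
    . . . . . . . . . .

Z-buffer (winner per pixel, '.' = empty):
  . 2 . . . . . . . .
  . 0 0 0 0 1 0 0 . .
  . . 2 2 . . 1 1 0 .
  . . 2 2 . . 1 1 1 .
  . . . . . . . . . .
  . . . . . . . . . .

Result: 0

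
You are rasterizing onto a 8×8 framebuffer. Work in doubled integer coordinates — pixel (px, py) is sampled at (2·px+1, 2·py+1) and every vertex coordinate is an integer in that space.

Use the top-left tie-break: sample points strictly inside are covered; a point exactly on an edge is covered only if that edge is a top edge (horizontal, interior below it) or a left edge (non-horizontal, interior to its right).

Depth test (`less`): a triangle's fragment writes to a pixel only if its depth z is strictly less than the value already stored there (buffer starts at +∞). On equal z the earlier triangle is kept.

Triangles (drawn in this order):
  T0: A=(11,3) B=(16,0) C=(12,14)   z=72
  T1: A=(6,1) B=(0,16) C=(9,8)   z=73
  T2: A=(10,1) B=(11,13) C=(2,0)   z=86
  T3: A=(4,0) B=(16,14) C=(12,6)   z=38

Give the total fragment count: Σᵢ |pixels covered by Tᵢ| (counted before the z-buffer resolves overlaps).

T0:
  2·area = 58
  edge (11, 3)→(16, 0): d=(5,-3) top-left  bias=+0
  edge (16, 0)→(12, 14): d=(-4,14) right/bottom  bias=-1
  edge (12, 14)→(11, 3): d=(-1,-11) top-left  bias=+0
    (7,0)@(15, 1): e=[2,10,46] → █
    (5,1)@(11, 3): e=[0,58,0] → █  [on edge]
    (6,1)@(13, 3): e=[6,30,22] → █
    (5,2)@(11, 5): e=[10,50,-2] → ·
    (6,2)@(13, 5): e=[16,22,20] → █
    (7,2)@(15, 5): e=[22,-6,42] → ·
    (6,3)@(13, 7): e=[26,14,18] → █
    (7,3)@(15, 7): e=[32,-14,40] → ·
    (0,4)@(1, 9): e=[0,174,-116] → ·  [on edge]
    (6,4)@(13, 9): e=[36,6,16] → █
    (7,4)@(15, 9): e=[42,-22,38] → ·
    (6,5)@(13, 11): e=[46,-2,14] → ·
  covered (7 px):
    · · · · · · · █
    · · · · · █ █ █
    · · · · · · █ ·
    · · · · · · █ ·
    · · · · · · █ ·
    · · · · · · · ·
    · · · · · · · ·
    · · · · · · · ·
T1:
  2·area = 87  (B↔C swapped to make it positive)
  edge (6, 1)→(9, 8): d=(3,7) right/bottom  bias=-1
  edge (9, 8)→(0, 16): d=(-9,8) right/bottom  bias=-1
  edge (0, 16)→(6, 1): d=(6,-15) top-left  bias=+0
    (2,2)@(5, 5): e=[19,59,9] → █
    (3,2)@(7, 5): e=[5,43,39] → █
    (4,2)@(9, 5): e=[-9,27,69] → ·
    (2,3)@(5, 7): e=[25,41,21] → █
    (4,3)@(9, 7): e=[-3,9,81] → ·
    (1,4)@(3, 9): e=[45,39,3] → █
    (4,4)@(9, 9): e=[3,-9,93] → ·
    (1,5)@(3, 11): e=[51,21,15] → █
    (3,5)@(7, 11): e=[23,-11,75] → ·
    (1,6)@(3, 13): e=[57,3,27] → █
    (2,6)@(5, 13): e=[43,-13,57] → ·
    (0,7)@(1, 15): e=[77,1,9] → █
  covered (11 px):
    · · · · · · · ·
    · · · · · · · ·
    · · █ █ · · · ·
    · · █ █ · · · ·
    · █ █ █ · · · ·
    · █ █ · · · · ·
    · █ · · · · · ·
    █ · · · · · · ·
T2:
  2·area = 95
  edge (10, 1)→(11, 13): d=(1,12) right/bottom  bias=-1
  edge (11, 13)→(2, 0): d=(-9,-13) top-left  bias=+0
  edge (2, 0)→(10, 1): d=(8,1) right/bottom  bias=-1
    (1,0)@(3, 1): e=[84,4,7] → █
    (2,0)@(5, 1): e=[60,30,5] → █
    (3,0)@(7, 1): e=[36,56,3] → █
    (4,0)@(9, 1): e=[12,82,1] → █
    (5,0)@(11, 1): e=[-12,108,-1] → ·
    (1,1)@(3, 3): e=[86,-14,23] → ·
    (2,1)@(5, 3): e=[62,12,21] → █
    (5,1)@(11, 3): e=[-10,90,15] → ·
    (2,2)@(5, 5): e=[64,-6,37] → ·
    (3,2)@(7, 5): e=[40,20,35] → █
    (5,2)@(11, 5): e=[-8,72,31] → ·
    (3,3)@(7, 7): e=[42,2,51] → █
    (5,6)@(11, 13): e=[0,0,95] → ·  [on edge]
  covered (12 px):
    · █ █ █ █ · · ·
    · · █ █ █ · · ·
    · · · █ █ · · ·
    · · · █ █ · · ·
    · · · · █ · · ·
    · · · · · · · ·
    · · · · · · · ·
    · · · · · · · ·
T3:
  2·area = 40  (B↔C swapped to make it positive)
  edge (4, 0)→(12, 6): d=(8,6) right/bottom  bias=-1
  edge (12, 6)→(16, 14): d=(4,8) right/bottom  bias=-1
  edge (16, 14)→(4, 0): d=(-12,-14) top-left  bias=+0
    (2,0)@(5, 1): e=[2,36,2] → █
    (3,0)@(7, 1): e=[-10,20,30] → ·
    (2,1)@(5, 3): e=[18,44,-22] → ·
    (3,1)@(7, 3): e=[6,28,6] → █
    (4,1)@(9, 3): e=[-6,12,34] → ·
    (3,2)@(7, 5): e=[22,36,-18] → ·
    (4,2)@(9, 5): e=[10,20,10] → █
    (5,2)@(11, 5): e=[-2,4,38] → ·
    (4,3)@(9, 7): e=[26,28,-14] → ·
    (5,3)@(11, 7): e=[14,12,14] → █
    (6,3)@(13, 7): e=[2,-4,42] → ·
    (5,4)@(11, 9): e=[30,20,-10] → ·
  covered (5 px):
    · · █ · · · · ·
    · · · █ · · · ·
    · · · · █ · · ·
    · · · · · █ · ·
    · · · · · · █ ·
    · · · · · · · ·
    · · · · · · · ·
    · · · · · · · ·

Result: 35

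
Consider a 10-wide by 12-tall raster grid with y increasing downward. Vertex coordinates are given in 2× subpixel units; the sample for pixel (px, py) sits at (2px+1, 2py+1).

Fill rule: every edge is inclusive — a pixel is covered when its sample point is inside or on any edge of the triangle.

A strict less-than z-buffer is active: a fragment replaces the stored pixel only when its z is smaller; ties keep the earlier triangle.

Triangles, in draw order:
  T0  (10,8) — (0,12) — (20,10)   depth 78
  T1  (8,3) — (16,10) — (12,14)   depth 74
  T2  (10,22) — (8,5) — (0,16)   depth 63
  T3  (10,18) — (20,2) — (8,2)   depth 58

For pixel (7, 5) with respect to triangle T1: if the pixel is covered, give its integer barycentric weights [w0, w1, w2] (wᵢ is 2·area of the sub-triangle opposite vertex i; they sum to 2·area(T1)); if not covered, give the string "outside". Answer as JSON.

T0:
  2·area = 60  (B↔C swapped to make it positive)
  edge (10, 8)→(20, 10): d=(10,2) inclusive
  edge (20, 10)→(0, 12): d=(-20,2) inclusive
  edge (0, 12)→(10, 8): d=(10,-4) inclusive
    (2,3)@(5, 7): e=[0,90,-30] → .  [on edge]
    (4,4)@(9, 9): e=[12,42,6] → X
    (5,4)@(11, 9): e=[8,38,14] → X
    (6,4)@(13, 9): e=[4,34,22] → X
    (7,4)@(15, 9): e=[0,30,30] → X  [on edge]
    (8,4)@(17, 9): e=[-4,26,38] → .
    (1,5)@(3, 11): e=[44,14,2] → X
    (2,5)@(5, 11): e=[40,10,10] → X
    (3,5)@(7, 11): e=[36,6,18] → X
    (5,5)@(11, 11): e=[28,-2,34] → .
    (6,5)@(13, 11): e=[24,-6,42] → .
    (7,5)@(15, 11): e=[20,-10,50] → .
  covered (8 px):
    . . . . . . . . . .
    . . . . . . . . . .
    . . . . . . . . . .
    . . . . . . . . . .
    . . . . X X X X . .
    . X X X X . . . . .
    . . . . . . . . . .
    . . . . . . . . . .
    . . . . . . . . . .
    . . . . . . . . . .
    . . . . . . . . . .
    . . . . . . . . . .
T1:
  2·area = 60
  edge (8, 3)→(16, 10): d=(8,7) inclusive
  edge (16, 10)→(12, 14): d=(-4,4) inclusive
  edge (12, 14)→(8, 3): d=(-4,-11) inclusive
    (4,2)@(9, 5): e=[9,48,3] → X
    (5,2)@(11, 5): e=[-5,40,25] → .
    (4,3)@(9, 7): e=[25,40,-5] → .
    (5,3)@(11, 7): e=[11,32,17] → X
    (6,3)@(13, 7): e=[-3,24,39] → .
    (9,3)@(19, 7): e=[-45,0,105] → .  [on edge]
    (5,4)@(11, 9): e=[27,24,9] → X
    (6,4)@(13, 9): e=[13,16,31] → X
    (7,4)@(15, 9): e=[-1,8,53] → .
    (8,4)@(17, 9): e=[-15,0,75] → .  [on edge]
    (5,5)@(11, 11): e=[43,16,1] → X
    (7,5)@(15, 11): e=[15,0,45] → X  [on edge]
    (6,6)@(13, 13): e=[45,0,15] → X  [on edge]
    (5,7)@(11, 15): e=[75,0,-15] → .  [on edge]
    (4,8)@(9, 17): e=[105,0,-45] → .  [on edge]
    (3,9)@(7, 19): e=[135,0,-75] → .  [on edge]
    (2,10)@(5, 21): e=[165,0,-105] → .  [on edge]
    (1,11)@(3, 23): e=[195,0,-135] → .  [on edge]
  covered (8 px):
    . . . . . . . . . .
    . . . . . . . . . .
    . . . . X . . . . .
    . . . . . X . . . .
    . . . . . X X . . .
    . . . . . X X X . .
    . . . . . . X . . .
    . . . . . . . . . .
    . . . . . . . . . .
    . . . . . . . . . .
    . . . . . . . . . .
    . . . . . . . . . .
T2:
  2·area = 158  (B↔C swapped to make it positive)
  edge (10, 22)→(0, 16): d=(-10,-6) inclusive
  edge (0, 16)→(8, 5): d=(8,-11) inclusive
  edge (8, 5)→(10, 22): d=(2,17) inclusive
    (3,3)@(7, 7): e=[132,5,21] → X
    (4,3)@(9, 7): e=[144,27,-13] → .
    (3,4)@(7, 9): e=[112,21,25] → X
    (4,4)@(9, 9): e=[124,43,-9] → .
    (2,5)@(5, 11): e=[80,15,63] → X
    (4,5)@(9, 11): e=[104,59,-5] → .
    (1,6)@(3, 13): e=[48,9,101] → X
    (4,6)@(9, 13): e=[84,75,-1] → .
    (0,7)@(1, 15): e=[16,3,139] → X
    (4,7)@(9, 15): e=[64,91,3] → X
    (5,7)@(11, 15): e=[76,113,-31] → .
    (0,8)@(1, 17): e=[-4,19,143] → .
    (2,9)@(5, 19): e=[0,79,79] → X  [on edge]
  covered (20 px):
    . . . . . . . . . .
    . . . . . . . . . .
    . . . . . . . . . .
    . . . X . . . . . .
    . . . X . . . . . .
    . . X X . . . . . .
    . X X X . . . . . .
    X X X X X . . . . .
    . X X X X . . . . .
    . . X X X . . . . .
    . . . . X . . . . .
    . . . . . . . . . .
T3:
  2·area = 192  (B↔C swapped to make it positive)
  edge (10, 18)→(8, 2): d=(-2,-16) inclusive
  edge (8, 2)→(20, 2): d=(12,0) inclusive
  edge (20, 2)→(10, 18): d=(-10,16) inclusive
    (4,1)@(9, 3): e=[14,12,166] → X
    (5,1)@(11, 3): e=[46,12,134] → X
    (6,1)@(13, 3): e=[78,12,102] → X
    (7,1)@(15, 3): e=[110,12,70] → X
    (8,1)@(17, 3): e=[142,12,38] → X
    (9,1)@(19, 3): e=[174,12,6] → X
    (4,2)@(9, 5): e=[10,36,146] → X
    (9,2)@(19, 5): e=[170,36,-14] → .
    (4,3)@(9, 7): e=[6,60,126] → X
    (8,3)@(17, 7): e=[134,60,-2] → .
    (4,4)@(9, 9): e=[2,84,106] → X
    (8,4)@(17, 9): e=[130,84,-22] → .
  covered (24 px):
    . . . . . . . . . .
    . . . . X X X X X X
    . . . . X X X X X .
    . . . . X X X X . .
    . . . . X X X X . .
    . . . . . X X . . .
    . . . . . X X . . .
    . . . . . X . . . .
    . . . . . . . . . .
    . . . . . . . . . .
    . . . . . . . . . .
    . . . . . . . . . .

Answer: [0,45,15]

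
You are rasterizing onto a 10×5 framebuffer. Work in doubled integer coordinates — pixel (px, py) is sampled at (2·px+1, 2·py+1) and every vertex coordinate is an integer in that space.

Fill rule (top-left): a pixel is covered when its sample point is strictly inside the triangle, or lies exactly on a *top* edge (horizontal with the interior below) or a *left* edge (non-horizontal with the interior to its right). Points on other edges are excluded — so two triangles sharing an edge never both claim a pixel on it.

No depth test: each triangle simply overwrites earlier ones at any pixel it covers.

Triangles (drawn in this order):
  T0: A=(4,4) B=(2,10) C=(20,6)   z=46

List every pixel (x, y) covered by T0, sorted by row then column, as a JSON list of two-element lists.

T0:
  2·area = 100  (B↔C swapped to make it positive)
  edge (4, 4)→(20, 6): d=(16,2) right/bottom  bias=-1
  edge (20, 6)→(2, 10): d=(-18,4) right/bottom  bias=-1
  edge (2, 10)→(4, 4): d=(2,-6) top-left  bias=+0
    (2,0)@(5, 1): e=[-50,150,0] → .  [on edge]
    (2,2)@(5, 5): e=[14,78,8] → X
    (3,2)@(7, 5): e=[10,70,20] → X
    (4,2)@(9, 5): e=[6,62,32] → X
    (5,2)@(11, 5): e=[2,54,44] → X
    (6,2)@(13, 5): e=[-2,46,56] → .
    (1,3)@(3, 7): e=[50,50,0] → X  [on edge]
    (6,3)@(13, 7): e=[30,10,60] → X
    (7,3)@(15, 7): e=[26,2,72] → X
    (8,3)@(17, 7): e=[22,-6,84] → .
    (1,4)@(3, 9): e=[82,14,4] → X
    (3,4)@(7, 9): e=[74,-2,28] → .
  covered (13 px):
    . . . . . . . . . .
    . . . . . . . . . .
    . . X X X X . . . .
    . X X X X X X X . .
    . X X . . . . . . .

Answer: [[2,2],[3,2],[4,2],[5,2],[1,3],[2,3],[3,3],[4,3],[5,3],[6,3],[7,3],[1,4],[2,4]]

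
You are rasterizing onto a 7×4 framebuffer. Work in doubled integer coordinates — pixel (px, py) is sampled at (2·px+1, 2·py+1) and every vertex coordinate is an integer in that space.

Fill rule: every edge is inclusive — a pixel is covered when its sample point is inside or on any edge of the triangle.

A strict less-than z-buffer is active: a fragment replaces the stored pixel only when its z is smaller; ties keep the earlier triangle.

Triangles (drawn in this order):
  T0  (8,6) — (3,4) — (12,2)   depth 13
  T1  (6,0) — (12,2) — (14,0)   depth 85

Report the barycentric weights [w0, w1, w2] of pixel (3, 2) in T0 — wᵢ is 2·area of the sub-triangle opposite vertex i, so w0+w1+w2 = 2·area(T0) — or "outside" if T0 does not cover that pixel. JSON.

T0:
  2·area = 28
  edge (8, 6)→(3, 4): d=(-5,-2) inclusive
  edge (3, 4)→(12, 2): d=(9,-2) inclusive
  edge (12, 2)→(8, 6): d=(-4,4) inclusive
    (6,0)@(13, 1): e=[35,-7,0] → .  [on edge]
    (4,1)@(9, 3): e=[17,3,8] → X
    (5,1)@(11, 3): e=[21,7,0] → X  [on edge]
    (6,1)@(13, 3): e=[25,11,-8] → .
    (3,2)@(7, 5): e=[3,17,8] → X
    (4,2)@(9, 5): e=[7,21,0] → X  [on edge]
    (5,2)@(11, 5): e=[11,25,-8] → .
    (3,3)@(7, 7): e=[-7,35,0] → .  [on edge]
    (4,3)@(9, 7): e=[-3,39,-8] → .
  covered (4 px):
    . . . . . . .
    . . . . X X .
    . . . X X . .
    . . . . . . .
T1:
  2·area = 16  (B↔C swapped to make it positive)
  edge (6, 0)→(14, 0): d=(8,0) inclusive
  edge (14, 0)→(12, 2): d=(-2,2) inclusive
  edge (12, 2)→(6, 0): d=(-6,-2) inclusive
    (4,0)@(9, 1): e=[8,8,0] → X  [on edge]
    (5,0)@(11, 1): e=[8,4,4] → X
    (6,0)@(13, 1): e=[8,0,8] → X  [on edge]
    (4,1)@(9, 3): e=[24,4,-12] → .
    (5,1)@(11, 3): e=[24,0,-8] → .  [on edge]
    (6,1)@(13, 3): e=[24,-4,-4] → .
    (4,2)@(9, 5): e=[40,0,-24] → .  [on edge]
    (3,3)@(7, 7): e=[56,0,-40] → .  [on edge]
  covered (3 px):
    . . . . X X X
    . . . . . . .
    . . . . . . .
    . . . . . . .

Final: [17,8,3]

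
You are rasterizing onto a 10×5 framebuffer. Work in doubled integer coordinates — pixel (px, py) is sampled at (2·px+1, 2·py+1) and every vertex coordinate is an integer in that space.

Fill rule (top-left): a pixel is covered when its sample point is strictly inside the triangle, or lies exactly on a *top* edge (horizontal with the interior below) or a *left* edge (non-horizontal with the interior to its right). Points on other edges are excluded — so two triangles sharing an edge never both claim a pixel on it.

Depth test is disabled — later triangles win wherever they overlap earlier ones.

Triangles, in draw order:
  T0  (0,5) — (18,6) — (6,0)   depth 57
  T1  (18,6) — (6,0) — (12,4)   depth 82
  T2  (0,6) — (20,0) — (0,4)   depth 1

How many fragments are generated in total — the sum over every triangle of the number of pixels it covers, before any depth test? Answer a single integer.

T0:
  2·area = 96  (B↔C swapped to make it positive)
  edge (0, 5)→(6, 0): d=(6,-5) top-left  bias=+0
  edge (6, 0)→(18, 6): d=(12,6) right/bottom  bias=-1
  edge (18, 6)→(0, 5): d=(-18,-1) top-left  bias=+0
    (2,0)@(5, 1): e=[1,18,77] → #
    (3,0)@(7, 1): e=[11,6,79] → #
    (4,0)@(9, 1): e=[21,-6,81] → ·
    (1,1)@(3, 3): e=[3,54,39] → #
    (4,1)@(9, 3): e=[33,18,45] → #
    (5,1)@(11, 3): e=[43,6,47] → #
    (6,1)@(13, 3): e=[53,-6,49] → ·
    (0,2)@(1, 5): e=[5,90,1] → #
    (6,2)@(13, 5): e=[65,18,13] → #
    (7,2)@(15, 5): e=[75,6,15] → #
    (8,2)@(17, 5): e=[85,-6,17] → ·
    (0,3)@(1, 7): e=[17,114,-35] → ·
  covered (15 px):
    · · # # · · · · · ·
    · # # # # # · · · ·
    # # # # # # # # · ·
    · · · · · · · · · ·
    · · · · · · · · · ·
T1:
  2·area = 12  (B↔C swapped to make it positive)
  edge (18, 6)→(12, 4): d=(-6,-2) top-left  bias=+0
  edge (12, 4)→(6, 0): d=(-6,-4) top-left  bias=+0
  edge (6, 0)→(18, 6): d=(12,6) right/bottom  bias=-1
    (1,0)@(3, 1): e=[0,-18,30] → ·  [on edge]
    (4,1)@(9, 3): e=[0,-6,18] → ·  [on edge]
    (5,1)@(11, 3): e=[4,2,6] → #
    (6,1)@(13, 3): e=[8,10,-6] → ·
    (5,2)@(11, 5): e=[-8,-10,30] → ·
    (7,2)@(15, 5): e=[0,6,6] → #  [on edge]
    (8,2)@(17, 5): e=[4,14,-6] → ·
    (7,3)@(15, 7): e=[-12,-6,30] → ·
  covered (2 px):
    · · · · · · · · · ·
    · · · · · # · · · ·
    · · · · · · · # · ·
    · · · · · · · · · ·
    · · · · · · · · · ·
T2:
  2·area = 40  (B↔C swapped to make it positive)
  edge (0, 6)→(0, 4): d=(0,-2) top-left  bias=+0
  edge (0, 4)→(20, 0): d=(20,-4) top-left  bias=+0
  edge (20, 0)→(0, 6): d=(-20,6) right/bottom  bias=-1
    (7,0)@(15, 1): e=[30,0,10] → #  [on edge]
    (8,0)@(17, 1): e=[34,8,-2] → ·
    (2,1)@(5, 3): e=[10,0,30] → #  [on edge]
    (3,1)@(7, 3): e=[14,8,18] → #
    (4,1)@(9, 3): e=[18,16,6] → #
    (5,1)@(11, 3): e=[22,24,-6] → ·
    (7,1)@(15, 3): e=[30,40,-30] → ·
    (0,2)@(1, 5): e=[2,24,14] → #
    (1,2)@(3, 5): e=[6,32,2] → #
    (2,2)@(5, 5): e=[10,40,-10] → ·
    (3,2)@(7, 5): e=[14,48,-22] → ·
    (4,2)@(9, 5): e=[18,56,-34] → ·
  covered (6 px):
    · · · · · · · # · ·
    · · # # # · · · · ·
    # # · · · · · · · ·
    · · · · · · · · · ·
    · · · · · · · · · ·

Answer: 23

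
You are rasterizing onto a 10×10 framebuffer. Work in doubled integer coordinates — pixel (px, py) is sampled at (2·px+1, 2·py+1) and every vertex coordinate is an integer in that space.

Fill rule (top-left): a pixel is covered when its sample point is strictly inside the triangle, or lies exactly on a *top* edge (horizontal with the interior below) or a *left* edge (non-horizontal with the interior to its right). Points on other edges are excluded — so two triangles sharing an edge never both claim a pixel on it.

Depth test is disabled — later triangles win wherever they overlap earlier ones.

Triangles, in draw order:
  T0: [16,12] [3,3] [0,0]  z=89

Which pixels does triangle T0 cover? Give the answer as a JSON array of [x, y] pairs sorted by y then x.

T0:
  2·area = 12
  edge (16, 12)→(3, 3): d=(-13,-9) top-left  bias=+0
  edge (3, 3)→(0, 0): d=(-3,-3) top-left  bias=+0
  edge (0, 0)→(16, 12): d=(16,12) right/bottom  bias=-1
    (0,0)@(1, 1): e=[8,0,4] → █  [on edge]
    (1,0)@(3, 1): e=[26,6,-20] → ·
    (0,1)@(1, 3): e=[-18,-6,36] → ·
    (1,1)@(3, 3): e=[0,0,12] → █  [on edge]
    (2,1)@(5, 3): e=[18,6,-12] → ·
    (1,2)@(3, 5): e=[-26,-6,44] → ·
    (2,2)@(5, 5): e=[-8,0,20] → ·  [on edge]
    (3,3)@(7, 7): e=[-16,0,28] → ·  [on edge]
    (4,3)@(9, 7): e=[2,6,4] → █
    (5,3)@(11, 7): e=[20,12,-20] → ·
    (4,4)@(9, 9): e=[-24,0,36] → ·  [on edge]
    (5,5)@(11, 11): e=[-32,0,44] → ·  [on edge]
    (6,6)@(13, 13): e=[-40,0,52] → ·  [on edge]
    (7,7)@(15, 15): e=[-48,0,60] → ·  [on edge]
    (8,8)@(17, 17): e=[-56,0,68] → ·  [on edge]
    (9,9)@(19, 19): e=[-64,0,76] → ·  [on edge]
  covered (3 px):
    █ · · · · · · · · ·
    · █ · · · · · · · ·
    · · · · · · · · · ·
    · · · · █ · · · · ·
    · · · · · · · · · ·
    · · · · · · · · · ·
    · · · · · · · · · ·
    · · · · · · · · · ·
    · · · · · · · · · ·
    · · · · · · · · · ·

Answer: [[0,0],[1,1],[4,3]]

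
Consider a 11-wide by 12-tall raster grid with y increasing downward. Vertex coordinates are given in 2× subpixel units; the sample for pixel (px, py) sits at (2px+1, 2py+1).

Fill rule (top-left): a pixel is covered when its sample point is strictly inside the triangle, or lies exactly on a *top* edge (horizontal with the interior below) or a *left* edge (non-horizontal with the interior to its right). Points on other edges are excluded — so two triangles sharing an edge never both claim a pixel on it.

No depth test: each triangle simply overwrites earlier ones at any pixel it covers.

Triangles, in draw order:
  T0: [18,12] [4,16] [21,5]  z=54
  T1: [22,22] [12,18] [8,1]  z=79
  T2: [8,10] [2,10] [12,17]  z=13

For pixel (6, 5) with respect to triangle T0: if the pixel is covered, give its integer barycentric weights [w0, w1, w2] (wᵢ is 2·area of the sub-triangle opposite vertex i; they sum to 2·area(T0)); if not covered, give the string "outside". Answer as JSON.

T0:
  2·area = 86
  edge (18, 12)→(4, 16): d=(-14,4) right/bottom  bias=-1
  edge (4, 16)→(21, 5): d=(17,-11) top-left  bias=+0
  edge (21, 5)→(18, 12): d=(-3,7) right/bottom  bias=-1
    (10,2)@(21, 5): e=[86,0,0] → ·  [on edge]
    (9,3)@(19, 7): e=[66,12,8] → #
    (10,3)@(21, 7): e=[58,34,-6] → ·
    (7,4)@(15, 9): e=[54,2,30] → #
    (8,4)@(17, 9): e=[46,24,16] → #
    (10,4)@(21, 9): e=[30,68,-12] → ·
    (6,5)@(13, 11): e=[34,14,38] → #
    (9,5)@(19, 11): e=[10,80,-4] → ·
    (4,6)@(9, 13): e=[22,4,60] → #
    (5,6)@(11, 13): e=[14,26,46] → #
    (7,6)@(15, 13): e=[-2,70,18] → ·
    (8,6)@(17, 13): e=[-10,92,4] → ·
    (7,9)@(15, 19): e=[-86,172,0] → ·  [on edge]
  covered (11 px):
    · · · · · · · · · · ·
    · · · · · · · · · · ·
    · · · · · · · · · · ·
    · · · · · · · · · # ·
    · · · · · · · # # # ·
    · · · · · · # # # · ·
    · · · · # # # · · · ·
    · · · # · · · · · · ·
    · · · · · · · · · · ·
    · · · · · · · · · · ·
    · · · · · · · · · · ·
    · · · · · · · · · · ·
T1:
  2·area = 154
  edge (22, 22)→(12, 18): d=(-10,-4) top-left  bias=+0
  edge (12, 18)→(8, 1): d=(-4,-17) top-left  bias=+0
  edge (8, 1)→(22, 22): d=(14,21) right/bottom  bias=-1
    (4,1)@(9, 3): e=[138,9,7] → #
    (5,1)@(11, 3): e=[146,43,-35] → ·
    (4,2)@(9, 5): e=[118,1,35] → #
    (5,2)@(11, 5): e=[126,35,-7] → ·
    (4,3)@(9, 7): e=[98,-7,63] → ·
    (5,3)@(11, 7): e=[106,27,21] → #
    (6,3)@(13, 7): e=[114,61,-21] → ·
    (5,4)@(11, 9): e=[86,19,49] → #
    (6,4)@(13, 9): e=[94,53,7] → #
    (7,4)@(15, 9): e=[102,87,-35] → ·
    (5,5)@(11, 11): e=[66,11,77] → #
    (7,5)@(15, 11): e=[82,79,-7] → ·
  covered (20 px):
    · · · · · · · · · · ·
    · · · · # · · · · · ·
    · · · · # · · · · · ·
    · · · · · # · · · · ·
    · · · · · # # · · · ·
    · · · · · # # · · · ·
    · · · · · # # # · · ·
    · · · · · · # # # · ·
    · · · · · · # # # · ·
    · · · · · · · # # # ·
    · · · · · · · · · · #
    · · · · · · · · · · ·
T2:
  2·area = 42  (B↔C swapped to make it positive)
  edge (8, 10)→(12, 17): d=(4,7) right/bottom  bias=-1
  edge (12, 17)→(2, 10): d=(-10,-7) top-left  bias=+0
  edge (2, 10)→(8, 10): d=(6,0) top-left  bias=+0
    (2,5)@(5, 11): e=[25,11,6] → #
    (3,5)@(7, 11): e=[11,25,6] → #
    (4,5)@(9, 11): e=[-3,39,6] → ·
    (2,6)@(5, 13): e=[33,-9,18] → ·
    (3,6)@(7, 13): e=[19,5,18] → #
    (4,6)@(9, 13): e=[5,19,18] → #
    (5,6)@(11, 13): e=[-9,33,18] → ·
    (3,7)@(7, 15): e=[27,-15,30] → ·
    (4,7)@(9, 15): e=[13,-1,30] → ·
  covered (4 px):
    · · · · · · · · · · ·
    · · · · · · · · · · ·
    · · · · · · · · · · ·
    · · · · · · · · · · ·
    · · · · · · · · · · ·
    · · # # · · · · · · ·
    · · · # # · · · · · ·
    · · · · · · · · · · ·
    · · · · · · · · · · ·
    · · · · · · · · · · ·
    · · · · · · · · · · ·
    · · · · · · · · · · ·

Final: [14,38,34]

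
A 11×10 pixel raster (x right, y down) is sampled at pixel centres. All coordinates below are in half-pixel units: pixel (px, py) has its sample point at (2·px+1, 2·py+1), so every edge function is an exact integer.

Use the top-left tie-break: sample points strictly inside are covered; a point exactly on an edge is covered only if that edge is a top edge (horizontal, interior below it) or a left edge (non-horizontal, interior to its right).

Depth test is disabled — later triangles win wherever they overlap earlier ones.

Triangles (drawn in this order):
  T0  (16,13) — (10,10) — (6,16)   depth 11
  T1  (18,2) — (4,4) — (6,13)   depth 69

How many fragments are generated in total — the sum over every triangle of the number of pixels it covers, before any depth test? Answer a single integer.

T0:
  2·area = 48  (B↔C swapped to make it positive)
  edge (16, 13)→(6, 16): d=(-10,3) right/bottom  bias=-1
  edge (6, 16)→(10, 10): d=(4,-6) top-left  bias=+0
  edge (10, 10)→(16, 13): d=(6,3) right/bottom  bias=-1
    (5,5)@(11, 11): e=[35,10,3] → █
    (6,5)@(13, 11): e=[29,22,-3] → ·
    (4,6)@(9, 13): e=[21,6,21] → █
    (6,6)@(13, 13): e=[9,30,9] → █
    (7,6)@(15, 13): e=[3,42,3] → █
    (8,6)@(17, 13): e=[-3,54,-3] → ·
    (3,7)@(7, 15): e=[7,2,39] → █
    (5,7)@(11, 15): e=[-5,26,27] → ·
    (6,7)@(13, 15): e=[-11,38,21] → ·
    (7,7)@(15, 15): e=[-17,50,15] → ·
    (3,8)@(7, 17): e=[-13,10,51] → ·
    (4,8)@(9, 17): e=[-19,22,45] → ·
  covered (7 px):
    · · · · · · · · · · ·
    · · · · · · · · · · ·
    · · · · · · · · · · ·
    · · · · · · · · · · ·
    · · · · · · · · · · ·
    · · · · · █ · · · · ·
    · · · · █ █ █ █ · · ·
    · · · █ █ · · · · · ·
    · · · · · · · · · · ·
    · · · · · · · · · · ·
T1:
  2·area = 130  (B↔C swapped to make it positive)
  edge (18, 2)→(6, 13): d=(-12,11) right/bottom  bias=-1
  edge (6, 13)→(4, 4): d=(-2,-9) top-left  bias=+0
  edge (4, 4)→(18, 2): d=(14,-2) top-left  bias=+0
    (5,1)@(11, 3): e=[65,65,0] → █  [on edge]
    (6,1)@(13, 3): e=[43,83,4] → █
    (7,1)@(15, 3): e=[21,101,8] → █
    (8,1)@(17, 3): e=[-1,119,12] → ·
    (2,2)@(5, 5): e=[107,7,16] → █
    (3,2)@(7, 5): e=[85,25,20] → █
    (4,2)@(9, 5): e=[63,43,24] → █
    (7,2)@(15, 5): e=[-3,97,36] → ·
    (2,3)@(5, 7): e=[83,3,44] → █
    (6,3)@(13, 7): e=[-5,75,60] → ·
    (2,4)@(5, 9): e=[59,-1,72] → ·
    (3,4)@(7, 9): e=[37,17,76] → █
  covered (15 px):
    · · · · · · · · · · ·
    · · · · · █ █ █ · · ·
    · · █ █ █ █ █ · · · ·
    · · █ █ █ █ · · · · ·
    · · · █ █ · · · · · ·
    · · · █ · · · · · · ·
    · · · · · · · · · · ·
    · · · · · · · · · · ·
    · · · · · · · · · · ·
    · · · · · · · · · · ·

Result: 22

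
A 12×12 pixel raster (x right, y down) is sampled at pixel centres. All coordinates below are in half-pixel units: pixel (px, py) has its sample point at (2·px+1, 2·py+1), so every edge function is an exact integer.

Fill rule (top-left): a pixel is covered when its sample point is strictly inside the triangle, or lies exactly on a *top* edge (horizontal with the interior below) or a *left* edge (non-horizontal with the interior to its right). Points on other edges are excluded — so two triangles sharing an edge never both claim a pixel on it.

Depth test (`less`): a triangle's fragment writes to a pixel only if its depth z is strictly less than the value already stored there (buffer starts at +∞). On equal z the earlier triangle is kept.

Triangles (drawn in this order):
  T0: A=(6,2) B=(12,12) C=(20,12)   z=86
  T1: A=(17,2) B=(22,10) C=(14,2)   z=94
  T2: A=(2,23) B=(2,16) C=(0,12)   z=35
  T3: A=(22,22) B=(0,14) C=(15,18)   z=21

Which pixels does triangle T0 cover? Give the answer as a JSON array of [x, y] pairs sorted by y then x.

T0:
  2·area = 80  (B↔C swapped to make it positive)
  edge (6, 2)→(20, 12): d=(14,10) right/bottom  bias=-1
  edge (20, 12)→(12, 12): d=(-8,0) right/bottom  bias=-1
  edge (12, 12)→(6, 2): d=(-6,-10) top-left  bias=+0
    (3,1)@(7, 3): e=[4,72,4] → █
    (4,1)@(9, 3): e=[-16,72,24] → ·
    (3,2)@(7, 5): e=[32,56,-8] → ·
    (4,2)@(9, 5): e=[12,56,12] → █
    (5,2)@(11, 5): e=[-8,56,32] → ·
    (4,3)@(9, 7): e=[40,40,0] → █  [on edge]
    (5,3)@(11, 7): e=[20,40,20] → █
    (6,3)@(13, 7): e=[0,40,40] → ·  [on edge]
    (4,4)@(9, 9): e=[68,24,-12] → ·
    (5,4)@(11, 9): e=[48,24,8] → █
    (6,4)@(13, 9): e=[28,24,28] → █
    (7,4)@(15, 9): e=[8,24,48] → █
    (7,8)@(15, 17): e=[120,-40,0] → ·  [on edge]
  covered (10 px):
    · · · · · · · · · · · ·
    · · · █ · · · · · · · ·
    · · · · █ · · · · · · ·
    · · · · █ █ · · · · · ·
    · · · · · █ █ █ · · · ·
    · · · · · · █ █ █ · · ·
    · · · · · · · · · · · ·
    · · · · · · · · · · · ·
    · · · · · · · · · · · ·
    · · · · · · · · · · · ·
    · · · · · · · · · · · ·
    · · · · · · · · · · · ·
T1:
  2·area = 24
  edge (17, 2)→(22, 10): d=(5,8) right/bottom  bias=-1
  edge (22, 10)→(14, 2): d=(-8,-8) top-left  bias=+0
  edge (14, 2)→(17, 2): d=(3,0) top-left  bias=+0
    (6,0)@(13, 1): e=[27,0,-3] → ·  [on edge]
    (7,1)@(15, 3): e=[21,0,3] → █  [on edge]
    (8,1)@(17, 3): e=[5,16,3] → █
    (9,1)@(19, 3): e=[-11,32,3] → ·
    (7,2)@(15, 5): e=[31,-16,9] → ·
    (8,2)@(17, 5): e=[15,0,9] → █  [on edge]
    (9,2)@(19, 5): e=[-1,16,9] → ·
    (8,3)@(17, 7): e=[25,-16,15] → ·
    (9,3)@(19, 7): e=[9,0,15] → █  [on edge]
    (10,3)@(21, 7): e=[-7,16,15] → ·
    (9,4)@(19, 9): e=[19,-16,21] → ·
    (10,4)@(21, 9): e=[3,0,21] → █  [on edge]
    (11,5)@(23, 11): e=[-3,0,27] → ·  [on edge]
  covered (5 px):
    · · · · · · · · · · · ·
    · · · · · · · █ █ · · ·
    · · · · · · · · █ · · ·
    · · · · · · · · · █ · ·
    · · · · · · · · · · █ ·
    · · · · · · · · · · · ·
    · · · · · · · · · · · ·
    · · · · · · · · · · · ·
    · · · · · · · · · · · ·
    · · · · · · · · · · · ·
    · · · · · · · · · · · ·
    · · · · · · · · · · · ·
T2:
  2·area = 14  (B↔C swapped to make it positive)
  edge (2, 23)→(0, 12): d=(-2,-11) top-left  bias=+0
  edge (0, 12)→(2, 16): d=(2,4) right/bottom  bias=-1
  edge (2, 16)→(2, 23): d=(0,7) right/bottom  bias=-1
    (0,7)@(1, 15): e=[5,2,7] → █
    (1,7)@(3, 15): e=[27,-6,-7] → ·
    (0,8)@(1, 17): e=[1,6,7] → █
    (1,8)@(3, 17): e=[23,-2,-7] → ·
    (0,9)@(1, 19): e=[-3,10,7] → ·
  covered (2 px):
    · · · · · · · · · · · ·
    · · · · · · · · · · · ·
    · · · · · · · · · · · ·
    · · · · · · · · · · · ·
    · · · · · · · · · · · ·
    · · · · · · · · · · · ·
    · · · · · · · · · · · ·
    █ · · · · · · · · · · ·
    █ · · · · · · · · · · ·
    · · · · · · · · · · · ·
    · · · · · · · · · · · ·
    · · · · · · · · · · · ·
T3:
  2·area = 32
  edge (22, 22)→(0, 14): d=(-22,-8) top-left  bias=+0
  edge (0, 14)→(15, 18): d=(15,4) right/bottom  bias=-1
  edge (15, 18)→(22, 22): d=(7,4) right/bottom  bias=-1
    (1,7)@(3, 15): e=[2,3,27] → █
    (2,7)@(5, 15): e=[18,-5,19] → ·
    (1,8)@(3, 17): e=[-42,33,41] → ·
    (4,8)@(9, 17): e=[6,9,17] → █
    (5,8)@(11, 17): e=[22,1,9] → █
    (6,8)@(13, 17): e=[38,-7,1] → ·
    (4,9)@(9, 19): e=[-38,39,31] → ·
    (5,9)@(11, 19): e=[-22,31,23] → ·
    (7,9)@(15, 19): e=[10,15,7] → █
    (8,9)@(17, 19): e=[26,7,-1] → ·
    (7,10)@(15, 21): e=[-34,45,21] → ·
  covered (4 px):
    · · · · · · · · · · · ·
    · · · · · · · · · · · ·
    · · · · · · · · · · · ·
    · · · · · · · · · · · ·
    · · · · · · · · · · · ·
    · · · · · · · · · · · ·
    · · · · · · · · · · · ·
    · █ · · · · · · · · · ·
    · · · · █ █ · · · · · ·
    · · · · · · · █ · · · ·
    · · · · · · · · · · · ·
    · · · · · · · · · · · ·

Final: [[3,1],[4,2],[4,3],[5,3],[5,4],[6,4],[7,4],[6,5],[7,5],[8,5]]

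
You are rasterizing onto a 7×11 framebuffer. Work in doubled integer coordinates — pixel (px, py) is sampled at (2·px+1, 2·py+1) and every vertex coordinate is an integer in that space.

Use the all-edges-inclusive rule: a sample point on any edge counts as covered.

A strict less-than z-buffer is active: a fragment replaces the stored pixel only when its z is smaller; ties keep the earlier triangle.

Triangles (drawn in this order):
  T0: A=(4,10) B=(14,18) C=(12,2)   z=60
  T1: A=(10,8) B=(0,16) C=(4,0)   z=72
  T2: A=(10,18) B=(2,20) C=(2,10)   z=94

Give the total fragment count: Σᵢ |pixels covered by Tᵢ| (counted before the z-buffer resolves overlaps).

T0:
  2·area = 144  (B↔C swapped to make it positive)
  edge (4, 10)→(12, 2): d=(8,-8) inclusive
  edge (12, 2)→(14, 18): d=(2,16) inclusive
  edge (14, 18)→(4, 10): d=(-10,-8) inclusive
    (6,0)@(13, 1): e=[0,-18,162] → ·  [on edge]
    (5,1)@(11, 3): e=[0,18,126] → #  [on edge]
    (6,1)@(13, 3): e=[16,-14,142] → ·
    (4,2)@(9, 5): e=[0,54,90] → #  [on edge]
    (6,2)@(13, 5): e=[32,-10,122] → ·
    (3,3)@(7, 7): e=[0,90,54] → #  [on edge]
    (6,3)@(13, 7): e=[48,-6,102] → ·
    (2,4)@(5, 9): e=[0,126,18] → #  [on edge]
    (6,4)@(13, 9): e=[64,-2,82] → ·
    (1,5)@(3, 11): e=[0,162,-18] → ·  [on edge]
    (2,5)@(5, 11): e=[16,130,-2] → ·
    (3,5)@(7, 11): e=[32,98,14] → #
    (0,6)@(1, 13): e=[0,198,-54] → ·  [on edge]
  covered (20 px):
    · · · · · · ·
    · · · · · # ·
    · · · · # # ·
    · · · # # # ·
    · · # # # # ·
    · · · # # # #
    · · · · # # #
    · · · · · # #
    · · · · · · #
    · · · · · · ·
    · · · · · · ·
T1:
  2·area = 128
  edge (10, 8)→(0, 16): d=(-10,8) inclusive
  edge (0, 16)→(4, 0): d=(4,-16) inclusive
  edge (4, 0)→(10, 8): d=(6,8) inclusive
    (2,1)@(5, 3): e=[90,28,10] → #
    (3,1)@(7, 3): e=[74,60,-6] → ·
    (1,2)@(3, 5): e=[86,4,38] → #
    (3,2)@(7, 5): e=[54,68,6] → #
    (4,2)@(9, 5): e=[38,100,-10] → ·
    (1,3)@(3, 7): e=[66,12,50] → #
    (4,3)@(9, 7): e=[18,108,2] → #
    (5,3)@(11, 7): e=[2,140,-14] → ·
    (1,4)@(3, 9): e=[46,20,62] → #
    (4,4)@(9, 9): e=[-2,116,14] → ·
    (1,5)@(3, 11): e=[26,28,74] → #
    (3,5)@(7, 11): e=[-6,92,42] → ·
  covered (16 px):
    · · · · · · ·
    · · # · · · ·
    · # # # · · ·
    · # # # # · ·
    · # # # · · ·
    · # # · · · ·
    # # · · · · ·
    # · · · · · ·
    · · · · · · ·
    · · · · · · ·
    · · · · · · ·
T2:
  2·area = 80
  edge (10, 18)→(2, 20): d=(-8,2) inclusive
  edge (2, 20)→(2, 10): d=(0,-10) inclusive
  edge (2, 10)→(10, 18): d=(8,8) inclusive
    (0,4)@(1, 9): e=[90,-10,0] → ·  [on edge]
    (1,5)@(3, 11): e=[70,10,0] → #  [on edge]
    (2,5)@(5, 11): e=[66,30,-16] → ·
    (1,6)@(3, 13): e=[54,10,16] → #
    (2,6)@(5, 13): e=[50,30,0] → #  [on edge]
    (3,6)@(7, 13): e=[46,50,-16] → ·
    (1,7)@(3, 15): e=[38,10,32] → #
    (3,7)@(7, 15): e=[30,50,0] → #  [on edge]
    (4,7)@(9, 15): e=[26,70,-16] → ·
    (1,8)@(3, 17): e=[22,10,48] → #
    (4,8)@(9, 17): e=[10,70,0] → #  [on edge]
    (5,8)@(11, 17): e=[6,90,-16] → ·
    (5,9)@(11, 19): e=[-10,90,0] → ·  [on edge]
    (6,10)@(13, 21): e=[-30,110,0] → ·  [on edge]
  covered (12 px):
    · · · · · · ·
    · · · · · · ·
    · · · · · · ·
    · · · · · · ·
    · · · · · · ·
    · # · · · · ·
    · # # · · · ·
    · # # # · · ·
    · # # # # · ·
    · # # · · · ·
    · · · · · · ·

Answer: 48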